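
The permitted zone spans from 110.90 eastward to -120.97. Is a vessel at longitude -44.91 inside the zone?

No

Band width going east from +110.90° to -120.97°: ((-120.97 − 110.90) mod 360) = 128.13°.
Offset of -44.91° east of the west edge: ((-44.91 − 110.90) mod 360) = 204.19°.
204.19° > 128.13° ⇒ outside.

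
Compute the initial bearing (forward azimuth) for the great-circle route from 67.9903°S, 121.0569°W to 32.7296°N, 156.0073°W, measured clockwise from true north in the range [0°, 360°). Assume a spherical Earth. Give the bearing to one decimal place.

330.2°

Δλ = -156.0073 − -121.0569 = -34.9504°.
θ = atan2( sin Δλ · cos φ₂ , cos φ₁ · sin φ₂ − sin φ₁ · cos φ₂ · cos Δλ )
  = atan2(-0.48191, 0.84189) = -29.788° → normalised to [0°, 360°): 330.212°.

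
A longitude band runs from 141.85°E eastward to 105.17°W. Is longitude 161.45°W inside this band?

Yes

Band width going east from +141.85° to -105.17°: ((-105.17 − 141.85) mod 360) = 112.98°.
Offset of -161.45° east of the west edge: ((-161.45 − 141.85) mod 360) = 56.70°.
56.70° ≤ 112.98° ⇒ inside.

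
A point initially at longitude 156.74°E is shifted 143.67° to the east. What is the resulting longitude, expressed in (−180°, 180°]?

59.59°W

Start at +156.74°; shift +143.67° → +300.41°.
+300.41° lies outside (−180°, 180°]; subtract 360° → -59.59°.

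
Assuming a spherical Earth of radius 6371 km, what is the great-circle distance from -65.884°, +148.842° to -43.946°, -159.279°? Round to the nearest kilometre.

3938 km

Δλ = -159.279 − 148.842 = -308.121°; wrapped into (−180°, 180°]: 51.879°.
Δφ = -43.946 − -65.884 = 21.938°.
a = sin²(Δφ/2) + cos φ₁ · cos φ₂ · sin²(Δλ/2) = 0.092493.
c = 2·atan2(√a, √(1−a)) = 0.61804 rad → d = 6371·c ≈ 3937.56 km.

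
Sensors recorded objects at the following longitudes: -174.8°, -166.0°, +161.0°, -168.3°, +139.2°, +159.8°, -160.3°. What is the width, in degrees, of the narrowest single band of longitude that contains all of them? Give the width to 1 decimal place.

60.5°

Sort the longitudes: -174.8°, -168.3°, -166.0°, -160.3°, +139.2°, +159.8°, +161.0°.
Eastward gaps between consecutive values (wrapping around): 6.5°, 2.3°, 5.7°, 299.5°, 20.6°, 1.2°, 24.2°.
Largest gap = 299.5° ⇒ minimal covering band is its complement: 360° − 299.5° = 60.5°.
Band runs from +139.2° eastward to -160.3°, crossing the antimeridian.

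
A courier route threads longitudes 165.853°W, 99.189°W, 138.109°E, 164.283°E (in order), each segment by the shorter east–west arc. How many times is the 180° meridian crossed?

Leg 1: -165.853° → -99.189°, shortest Δλ = 66.664° (east) — does not cross 180°.
Leg 2: -99.189° → +138.109°, shortest Δλ = -122.702° (west) — crosses 180°.
Leg 3: +138.109° → +164.283°, shortest Δλ = 26.174° (east) — does not cross 180°.
Total crossings: 1.

1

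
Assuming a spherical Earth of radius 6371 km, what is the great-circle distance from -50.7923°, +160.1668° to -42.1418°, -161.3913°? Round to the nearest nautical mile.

1651 nmi

Δλ = -161.3913 − 160.1668 = -321.5581°; wrapped into (−180°, 180°]: 38.4419°.
Δφ = -42.1418 − -50.7923 = 8.6505°.
a = sin²(Δφ/2) + cos φ₁ · cos φ₂ · sin²(Δλ/2) = 0.056488.
c = 2·atan2(√a, √(1−a)) = 0.47994 rad → d = 6371·c ≈ 3057.67 km ≈ 1651.01 nmi.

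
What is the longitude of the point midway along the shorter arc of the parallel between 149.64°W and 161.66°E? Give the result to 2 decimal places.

173.99°W

Signed shortest Δλ from -149.64° to +161.66° is -48.70°.
Midpoint longitude = -149.64° + (-48.70°)/2 = -149.64° − 24.35° = -173.99°.
(The naïve average (-149.64 + +161.66)/2 = 6.01° is on the wrong side of the globe.)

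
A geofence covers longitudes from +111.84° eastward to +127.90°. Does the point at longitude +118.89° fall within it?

Yes

Band width going east from +111.84° to +127.90°: ((127.90 − 111.84) mod 360) = 16.06°.
Offset of +118.89° east of the west edge: ((118.89 − 111.84) mod 360) = 7.05°.
7.05° ≤ 16.06° ⇒ inside.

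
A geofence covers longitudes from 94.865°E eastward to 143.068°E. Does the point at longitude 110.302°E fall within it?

Yes

Band width going east from +94.865° to +143.068°: ((143.068 − 94.865) mod 360) = 48.203°.
Offset of +110.302° east of the west edge: ((110.302 − 94.865) mod 360) = 15.437°.
15.437° ≤ 48.203° ⇒ inside.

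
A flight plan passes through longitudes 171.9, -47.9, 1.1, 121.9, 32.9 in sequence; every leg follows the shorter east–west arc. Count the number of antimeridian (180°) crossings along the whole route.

1

Leg 1: +171.9° → -47.9°, shortest Δλ = 140.2° (east) — crosses 180°.
Leg 2: -47.9° → +1.1°, shortest Δλ = 49.0° (east) — does not cross 180°.
Leg 3: +1.1° → +121.9°, shortest Δλ = 120.8° (east) — does not cross 180°.
Leg 4: +121.9° → +32.9°, shortest Δλ = -89.0° (west) — does not cross 180°.
Total crossings: 1.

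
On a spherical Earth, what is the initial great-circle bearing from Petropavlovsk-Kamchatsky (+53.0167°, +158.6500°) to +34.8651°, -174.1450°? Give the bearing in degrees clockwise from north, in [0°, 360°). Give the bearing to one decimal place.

122.5°

Δλ = -174.1450 − 158.6500 = -332.7950°; wrapped into (−180°, 180°]: 27.2050°.
θ = atan2( sin Δλ · cos φ₂ , cos φ₁ · sin φ₂ − sin φ₁ · cos φ₂ · cos Δλ )
  = atan2(0.37511, -0.23903) = 122.506° → normalised to [0°, 360°): 122.506°.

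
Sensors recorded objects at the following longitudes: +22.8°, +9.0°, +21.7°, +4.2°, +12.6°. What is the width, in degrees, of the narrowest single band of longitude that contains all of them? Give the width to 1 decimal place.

18.6°

Sort the longitudes: +4.2°, +9.0°, +12.6°, +21.7°, +22.8°.
Eastward gaps between consecutive values (wrapping around): 4.8°, 3.6°, 9.1°, 1.1°, 341.4°.
Largest gap = 341.4° ⇒ minimal covering band is its complement: 360° − 341.4° = 18.6°.
Band runs from +4.2° eastward to +22.8°.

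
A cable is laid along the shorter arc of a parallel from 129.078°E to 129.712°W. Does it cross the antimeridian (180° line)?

Yes

Naïve |-129.712 − 129.078| = 258.79° > 180°, so the shorter arc goes the other way round — across 180°.
Signed shortest Δλ = ((-129.712 − 129.078 + 180) mod 360) − 180 = 101.21°.
Going east by 101.21° from +129.078° passes through 180° before reaching -129.712°.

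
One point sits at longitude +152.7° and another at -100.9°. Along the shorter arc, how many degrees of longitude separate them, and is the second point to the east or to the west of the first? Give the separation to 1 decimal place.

Raw difference: -100.9 − 152.7 = -253.6°.
Normalise into (−180°, 180°]: -253.6° + 360° = 106.4°.
Positive ⇒ the second point lies to the east; separation 106.4°.

106.4° east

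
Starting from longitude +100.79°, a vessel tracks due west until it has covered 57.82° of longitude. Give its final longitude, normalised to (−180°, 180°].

Start at +100.79°; shift −57.82° → +42.97°.
+42.97° already lies in (−180°, 180°].

+42.97°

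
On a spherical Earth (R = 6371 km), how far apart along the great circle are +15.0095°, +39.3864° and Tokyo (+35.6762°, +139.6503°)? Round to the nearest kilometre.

Δλ = 139.6503 − 39.3864 = 100.2639°.
Δφ = 35.6762 − 15.0095 = 20.6667°.
a = sin²(Δφ/2) + cos φ₁ · cos φ₂ · sin²(Δλ/2) = 0.494383.
c = 2·atan2(√a, √(1−a)) = 1.55956 rad → d = 6371·c ≈ 9935.97 km.

9936 km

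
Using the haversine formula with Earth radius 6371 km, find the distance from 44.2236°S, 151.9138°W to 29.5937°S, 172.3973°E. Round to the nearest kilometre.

3528 km

Δλ = 172.3973 − -151.9138 = 324.3111°; wrapped into (−180°, 180°]: -35.6889°.
Δφ = -29.5937 − -44.2236 = 14.6299°.
a = sin²(Δφ/2) + cos φ₁ · cos φ₂ · sin²(Δλ/2) = 0.074725.
c = 2·atan2(√a, √(1−a)) = 0.55377 rad → d = 6371·c ≈ 3528.05 km.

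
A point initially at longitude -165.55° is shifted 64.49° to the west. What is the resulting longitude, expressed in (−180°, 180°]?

+129.96°

Start at -165.55°; shift −64.49° → -230.04°.
-230.04° lies outside (−180°, 180°]; add 360° → +129.96°.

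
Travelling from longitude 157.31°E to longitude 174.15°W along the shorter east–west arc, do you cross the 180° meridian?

Naïve |-174.15 − 157.31| = 331.46° > 180°, so the shorter arc goes the other way round — across 180°.
Signed shortest Δλ = ((-174.15 − 157.31 + 180) mod 360) − 180 = 28.54°.
Going east by 28.54° from +157.31° passes through 180° before reaching -174.15°.

Yes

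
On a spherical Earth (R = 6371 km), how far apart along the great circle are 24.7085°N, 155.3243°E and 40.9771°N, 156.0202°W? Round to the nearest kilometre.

4820 km

Δλ = -156.0202 − 155.3243 = -311.3445°; wrapped into (−180°, 180°]: 48.6555°.
Δφ = 40.9771 − 24.7085 = 16.2686°.
a = sin²(Δφ/2) + cos φ₁ · cos φ₂ · sin²(Δλ/2) = 0.136415.
c = 2·atan2(√a, √(1−a)) = 0.75660 rad → d = 6371·c ≈ 4820.33 km.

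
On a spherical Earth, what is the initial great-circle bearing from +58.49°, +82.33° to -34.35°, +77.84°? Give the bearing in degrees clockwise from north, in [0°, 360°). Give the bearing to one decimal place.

183.7°

Δλ = 77.84 − 82.33 = -4.49°.
θ = atan2( sin Δλ · cos φ₂ , cos φ₁ · sin φ₂ − sin φ₁ · cos φ₂ · cos Δλ )
  = atan2(-0.06463, -0.99661) = -176.289° → normalised to [0°, 360°): 183.711°.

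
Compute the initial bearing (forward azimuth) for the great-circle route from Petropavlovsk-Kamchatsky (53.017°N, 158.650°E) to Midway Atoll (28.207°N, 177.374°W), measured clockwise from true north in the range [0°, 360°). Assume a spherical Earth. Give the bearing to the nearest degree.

Δλ = -177.374 − 158.650 = -336.024°; wrapped into (−180°, 180°]: 23.976°.
θ = atan2( sin Δλ · cos φ₂ , cos φ₁ · sin φ₂ − sin φ₁ · cos φ₂ · cos Δλ )
  = atan2(0.35810, -0.35887) = 135.062° → normalised to [0°, 360°): 135.062°.

135°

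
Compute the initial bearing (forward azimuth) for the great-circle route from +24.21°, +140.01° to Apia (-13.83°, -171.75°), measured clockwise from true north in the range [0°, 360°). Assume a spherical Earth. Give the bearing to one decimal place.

123.7°

Δλ = -171.75 − 140.01 = -311.76°; wrapped into (−180°, 180°]: 48.24°.
θ = atan2( sin Δλ · cos φ₂ , cos φ₁ · sin φ₂ − sin φ₁ · cos φ₂ · cos Δλ )
  = atan2(0.72432, -0.48322) = 123.709° → normalised to [0°, 360°): 123.709°.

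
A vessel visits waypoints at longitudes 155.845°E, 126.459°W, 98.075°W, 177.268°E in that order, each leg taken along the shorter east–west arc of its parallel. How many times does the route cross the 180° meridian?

Leg 1: +155.845° → -126.459°, shortest Δλ = 77.696° (east) — crosses 180°.
Leg 2: -126.459° → -98.075°, shortest Δλ = 28.384° (east) — does not cross 180°.
Leg 3: -98.075° → +177.268°, shortest Δλ = -84.657° (west) — crosses 180°.
Total crossings: 2.

2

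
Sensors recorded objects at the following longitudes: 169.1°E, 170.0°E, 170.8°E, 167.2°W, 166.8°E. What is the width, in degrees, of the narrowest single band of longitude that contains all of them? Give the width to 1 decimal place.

26.0°

Sort the longitudes: -167.2°, +166.8°, +169.1°, +170.0°, +170.8°.
Eastward gaps between consecutive values (wrapping around): 334.0°, 2.3°, 0.9°, 0.8°, 22.0°.
Largest gap = 334.0° ⇒ minimal covering band is its complement: 360° − 334.0° = 26.0°.
Band runs from +166.8° eastward to -167.2°, crossing the antimeridian.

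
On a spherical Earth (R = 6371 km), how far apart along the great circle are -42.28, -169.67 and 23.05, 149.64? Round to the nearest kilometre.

8379 km

Δλ = 149.64 − -169.67 = 319.31°; wrapped into (−180°, 180°]: -40.69°.
Δφ = 23.05 − -42.28 = 65.33°.
a = sin²(Δφ/2) + cos φ₁ · cos φ₂ · sin²(Δλ/2) = 0.373596.
c = 2·atan2(√a, √(1−a)) = 1.31522 rad → d = 6371·c ≈ 8379.24 km.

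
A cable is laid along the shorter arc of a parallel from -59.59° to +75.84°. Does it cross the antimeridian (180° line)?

No

Signed shortest Δλ = ((75.84 − -59.59 + 180) mod 360) − 180 = 135.43°.
Going east by 135.43° from -59.59° reaches +75.84° without touching 180°.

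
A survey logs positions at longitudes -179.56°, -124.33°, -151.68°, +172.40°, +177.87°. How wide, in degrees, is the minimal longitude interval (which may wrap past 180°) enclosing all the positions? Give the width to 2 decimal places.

Sort the longitudes: -179.56°, -151.68°, -124.33°, +172.40°, +177.87°.
Eastward gaps between consecutive values (wrapping around): 27.88°, 27.35°, 296.73°, 5.47°, 2.57°.
Largest gap = 296.73° ⇒ minimal covering band is its complement: 360° − 296.73° = 63.27°.
Band runs from +172.40° eastward to -124.33°, crossing the antimeridian.

63.27°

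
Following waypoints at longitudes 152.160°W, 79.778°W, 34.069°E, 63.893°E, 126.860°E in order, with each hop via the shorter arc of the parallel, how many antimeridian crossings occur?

0

Leg 1: -152.160° → -79.778°, shortest Δλ = 72.382° (east) — does not cross 180°.
Leg 2: -79.778° → +34.069°, shortest Δλ = 113.847° (east) — does not cross 180°.
Leg 3: +34.069° → +63.893°, shortest Δλ = 29.824° (east) — does not cross 180°.
Leg 4: +63.893° → +126.860°, shortest Δλ = 62.967° (east) — does not cross 180°.
Total crossings: 0.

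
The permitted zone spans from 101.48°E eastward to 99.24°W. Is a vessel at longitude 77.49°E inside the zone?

No

Band width going east from +101.48° to -99.24°: ((-99.24 − 101.48) mod 360) = 159.28°.
Offset of +77.49° east of the west edge: ((77.49 − 101.48) mod 360) = 336.01°.
336.01° > 159.28° ⇒ outside.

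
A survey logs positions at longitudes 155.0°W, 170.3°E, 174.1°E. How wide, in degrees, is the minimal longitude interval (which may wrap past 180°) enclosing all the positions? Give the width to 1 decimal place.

34.7°

Sort the longitudes: -155.0°, +170.3°, +174.1°.
Eastward gaps between consecutive values (wrapping around): 325.3°, 3.8°, 30.9°.
Largest gap = 325.3° ⇒ minimal covering band is its complement: 360° − 325.3° = 34.7°.
Band runs from +170.3° eastward to -155.0°, crossing the antimeridian.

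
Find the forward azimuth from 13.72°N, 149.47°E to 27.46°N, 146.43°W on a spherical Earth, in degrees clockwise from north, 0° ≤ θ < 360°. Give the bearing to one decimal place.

Δλ = -146.43 − 149.47 = -295.90°; wrapped into (−180°, 180°]: 64.10°.
θ = atan2( sin Δλ · cos φ₂ , cos φ₁ · sin φ₂ − sin φ₁ · cos φ₂ · cos Δλ )
  = atan2(0.79821, 0.35604) = 65.960° → normalised to [0°, 360°): 65.960°.

66.0°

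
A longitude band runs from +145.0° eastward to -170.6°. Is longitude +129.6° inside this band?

Band width going east from +145.0° to -170.6°: ((-170.6 − 145.0) mod 360) = 44.4°.
Offset of +129.6° east of the west edge: ((129.6 − 145.0) mod 360) = 344.6°.
344.6° > 44.4° ⇒ outside.

No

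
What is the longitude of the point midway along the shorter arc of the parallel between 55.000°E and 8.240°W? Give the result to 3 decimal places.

Signed shortest Δλ from +55.000° to -8.240° is -63.240°.
Midpoint longitude = +55.000° + (-63.240°)/2 = +55.000° − 31.620° = +23.380°.

23.380°E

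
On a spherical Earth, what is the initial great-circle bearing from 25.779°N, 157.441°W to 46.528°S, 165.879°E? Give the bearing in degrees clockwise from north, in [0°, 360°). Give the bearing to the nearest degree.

205°

Δλ = 165.879 − -157.441 = 323.320°; wrapped into (−180°, 180°]: -36.680°.
θ = atan2( sin Δλ · cos φ₂ , cos φ₁ · sin φ₂ − sin φ₁ · cos φ₂ · cos Δλ )
  = atan2(-0.41097, -0.89345) = -155.298° → normalised to [0°, 360°): 204.702°.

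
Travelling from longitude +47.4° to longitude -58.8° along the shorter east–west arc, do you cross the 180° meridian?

Signed shortest Δλ = ((-58.8 − 47.4 + 180) mod 360) − 180 = -106.2°.
Going west by 106.2° from +47.4° reaches -58.8° without touching 180°.

No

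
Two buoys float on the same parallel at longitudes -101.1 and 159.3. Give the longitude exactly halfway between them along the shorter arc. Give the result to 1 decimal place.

-150.9°

Signed shortest Δλ from -101.1° to +159.3° is -99.6°.
Midpoint longitude = -101.1° + (-99.6°)/2 = -101.1° − 49.8° = -150.9°.
(The naïve average (-101.1 + +159.3)/2 = 29.1° is on the wrong side of the globe.)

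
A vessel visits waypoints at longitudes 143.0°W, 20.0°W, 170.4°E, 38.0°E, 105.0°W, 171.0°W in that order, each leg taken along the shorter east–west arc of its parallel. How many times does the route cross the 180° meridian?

1

Leg 1: -143.0° → -20.0°, shortest Δλ = 123.0° (east) — does not cross 180°.
Leg 2: -20.0° → +170.4°, shortest Δλ = -169.6° (west) — crosses 180°.
Leg 3: +170.4° → +38.0°, shortest Δλ = -132.4° (west) — does not cross 180°.
Leg 4: +38.0° → -105.0°, shortest Δλ = -143.0° (west) — does not cross 180°.
Leg 5: -105.0° → -171.0°, shortest Δλ = -66.0° (west) — does not cross 180°.
Total crossings: 1.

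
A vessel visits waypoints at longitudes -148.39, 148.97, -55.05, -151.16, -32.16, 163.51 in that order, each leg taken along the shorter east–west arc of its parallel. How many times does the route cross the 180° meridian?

Leg 1: -148.39° → +148.97°, shortest Δλ = -62.64° (west) — crosses 180°.
Leg 2: +148.97° → -55.05°, shortest Δλ = 155.98° (east) — crosses 180°.
Leg 3: -55.05° → -151.16°, shortest Δλ = -96.11° (west) — does not cross 180°.
Leg 4: -151.16° → -32.16°, shortest Δλ = 119.0° (east) — does not cross 180°.
Leg 5: -32.16° → +163.51°, shortest Δλ = -164.33° (west) — crosses 180°.
Total crossings: 3.

3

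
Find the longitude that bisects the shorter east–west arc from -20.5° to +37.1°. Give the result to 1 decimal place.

Signed shortest Δλ from -20.5° to +37.1° is +57.6°.
Midpoint longitude = -20.5° + (+57.6°)/2 = -20.5° + 28.8° = +8.3°.

+8.3°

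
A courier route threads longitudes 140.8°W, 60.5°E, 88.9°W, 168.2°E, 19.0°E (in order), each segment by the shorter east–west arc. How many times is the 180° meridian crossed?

2

Leg 1: -140.8° → +60.5°, shortest Δλ = -158.7° (west) — crosses 180°.
Leg 2: +60.5° → -88.9°, shortest Δλ = -149.4° (west) — does not cross 180°.
Leg 3: -88.9° → +168.2°, shortest Δλ = -102.9° (west) — crosses 180°.
Leg 4: +168.2° → +19.0°, shortest Δλ = -149.2° (west) — does not cross 180°.
Total crossings: 2.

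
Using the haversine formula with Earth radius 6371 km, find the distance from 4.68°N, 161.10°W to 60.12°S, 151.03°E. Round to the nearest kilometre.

Δλ = 151.03 − -161.10 = 312.13°; wrapped into (−180°, 180°]: -47.87°.
Δφ = -60.12 − 4.68 = -64.80°.
a = sin²(Δφ/2) + cos φ₁ · cos φ₂ · sin²(Δλ/2) = 0.368834.
c = 2·atan2(√a, √(1−a)) = 1.30536 rad → d = 6371·c ≈ 8316.44 km.

8316 km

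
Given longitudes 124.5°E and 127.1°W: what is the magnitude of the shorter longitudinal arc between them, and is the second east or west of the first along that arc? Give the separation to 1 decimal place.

108.4° east

Raw difference: -127.1 − 124.5 = -251.6°.
Normalise into (−180°, 180°]: -251.6° + 360° = 108.4°.
Positive ⇒ the second point lies to the east; separation 108.4°.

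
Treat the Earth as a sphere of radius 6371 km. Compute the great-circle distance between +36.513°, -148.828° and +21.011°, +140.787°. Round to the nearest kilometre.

Δλ = 140.787 − -148.828 = 289.615°; wrapped into (−180°, 180°]: -70.385°.
Δφ = 21.011 − 36.513 = -15.502°.
a = sin²(Δφ/2) + cos φ₁ · cos φ₂ · sin²(Δλ/2) = 0.267397.
c = 2·atan2(√a, √(1−a)) = 1.08693 rad → d = 6371·c ≈ 6924.82 km.

6925 km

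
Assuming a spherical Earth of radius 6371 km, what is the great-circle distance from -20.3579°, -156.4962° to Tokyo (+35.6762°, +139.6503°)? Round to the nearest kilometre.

Δλ = 139.6503 − -156.4962 = 296.1465°; wrapped into (−180°, 180°]: -63.8535°.
Δφ = 35.6762 − -20.3579 = 56.0341°.
a = sin²(Δφ/2) + cos φ₁ · cos φ₂ · sin²(Δλ/2) = 0.433640.
c = 2·atan2(√a, √(1−a)) = 1.43768 rad → d = 6371·c ≈ 9159.48 km.

9159 km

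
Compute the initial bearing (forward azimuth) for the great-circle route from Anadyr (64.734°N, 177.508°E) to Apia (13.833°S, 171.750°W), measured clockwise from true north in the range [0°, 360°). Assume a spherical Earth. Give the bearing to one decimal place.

Δλ = -171.750 − 177.508 = -349.258°; wrapped into (−180°, 180°]: 10.742°.
θ = atan2( sin Δλ · cos φ₂ , cos φ₁ · sin φ₂ − sin φ₁ · cos φ₂ · cos Δλ )
  = atan2(0.18098, -0.96477) = 169.375° → normalised to [0°, 360°): 169.375°.

169.4°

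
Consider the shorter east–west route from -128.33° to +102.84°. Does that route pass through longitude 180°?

Naïve |102.84 − -128.33| = 231.17° > 180°, so the shorter arc goes the other way round — across 180°.
Signed shortest Δλ = ((102.84 − -128.33 + 180) mod 360) − 180 = -128.83°.
Going west by 128.83° from -128.33° passes through 180° before reaching +102.84°.

Yes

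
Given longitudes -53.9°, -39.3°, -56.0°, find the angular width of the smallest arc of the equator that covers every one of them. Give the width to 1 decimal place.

Sort the longitudes: -56.0°, -53.9°, -39.3°.
Eastward gaps between consecutive values (wrapping around): 2.1°, 14.6°, 343.3°.
Largest gap = 343.3° ⇒ minimal covering band is its complement: 360° − 343.3° = 16.7°.
Band runs from -56.0° eastward to -39.3°.

16.7°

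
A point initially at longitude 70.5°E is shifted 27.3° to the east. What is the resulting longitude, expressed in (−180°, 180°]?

97.8°E

Start at +70.5°; shift +27.3° → +97.8°.
+97.8° already lies in (−180°, 180°].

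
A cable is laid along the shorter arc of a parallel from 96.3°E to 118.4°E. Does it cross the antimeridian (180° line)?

No

Signed shortest Δλ = ((118.4 − 96.3 + 180) mod 360) − 180 = 22.1°.
Going east by 22.1° from +96.3° reaches +118.4° without touching 180°.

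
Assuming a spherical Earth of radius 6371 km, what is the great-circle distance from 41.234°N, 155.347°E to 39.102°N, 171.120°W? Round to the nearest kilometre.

2841 km

Δλ = -171.120 − 155.347 = -326.467°; wrapped into (−180°, 180°]: 33.533°.
Δφ = 39.102 − 41.234 = -2.132°.
a = sin²(Δφ/2) + cos φ₁ · cos φ₂ · sin²(Δλ/2) = 0.048910.
c = 2·atan2(√a, √(1−a)) = 0.44600 rad → d = 6371·c ≈ 2841.47 km.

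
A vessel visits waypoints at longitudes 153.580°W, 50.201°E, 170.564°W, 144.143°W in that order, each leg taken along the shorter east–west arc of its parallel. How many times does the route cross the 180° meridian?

Leg 1: -153.580° → +50.201°, shortest Δλ = -156.219° (west) — crosses 180°.
Leg 2: +50.201° → -170.564°, shortest Δλ = 139.235° (east) — crosses 180°.
Leg 3: -170.564° → -144.143°, shortest Δλ = 26.421° (east) — does not cross 180°.
Total crossings: 2.

2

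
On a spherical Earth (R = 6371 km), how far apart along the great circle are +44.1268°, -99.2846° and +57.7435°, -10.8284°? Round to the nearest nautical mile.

Δλ = -10.8284 − -99.2846 = 88.4562°.
Δφ = 57.7435 − 44.1268 = 13.6167°.
a = sin²(Δφ/2) + cos φ₁ · cos φ₂ · sin²(Δλ/2) = 0.200442.
c = 2·atan2(√a, √(1−a)) = 0.92840 rad → d = 6371·c ≈ 5914.84 km ≈ 3193.76 nmi.

3194 nmi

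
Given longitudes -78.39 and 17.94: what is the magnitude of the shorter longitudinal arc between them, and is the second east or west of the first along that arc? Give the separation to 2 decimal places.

96.33° east

Raw difference: 17.94 − -78.39 = 96.33°.
Normalise into (−180°, 180°]: 96.33° stays 96.33°.
Positive ⇒ the second point lies to the east; separation 96.33°.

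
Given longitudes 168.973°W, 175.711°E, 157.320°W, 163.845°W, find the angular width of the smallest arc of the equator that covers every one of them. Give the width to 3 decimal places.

Sort the longitudes: -168.973°, -163.845°, -157.320°, +175.711°.
Eastward gaps between consecutive values (wrapping around): 5.128°, 6.525°, 333.031°, 15.316°.
Largest gap = 333.031° ⇒ minimal covering band is its complement: 360° − 333.031° = 26.969°.
Band runs from +175.711° eastward to -157.320°, crossing the antimeridian.

26.969°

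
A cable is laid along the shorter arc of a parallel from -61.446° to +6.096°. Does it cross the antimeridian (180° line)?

No

Signed shortest Δλ = ((6.096 − -61.446 + 180) mod 360) − 180 = 67.542°.
Going east by 67.542° from -61.446° reaches +6.096° without touching 180°.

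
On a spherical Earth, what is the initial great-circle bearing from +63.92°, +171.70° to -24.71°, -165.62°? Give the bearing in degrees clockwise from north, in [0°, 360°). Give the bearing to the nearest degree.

Δλ = -165.62 − 171.70 = -337.32°; wrapped into (−180°, 180°]: 22.68°.
θ = atan2( sin Δλ · cos φ₂ , cos φ₁ · sin φ₂ − sin φ₁ · cos φ₂ · cos Δλ )
  = atan2(0.35028, -0.93662) = 159.495° → normalised to [0°, 360°): 159.495°.

159°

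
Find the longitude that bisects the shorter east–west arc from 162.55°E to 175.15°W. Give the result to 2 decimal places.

Signed shortest Δλ from +162.55° to -175.15° is +22.30°.
Midpoint longitude = +162.55° + (+22.30°)/2 = +162.55° + 11.15° = +173.70°.
(The naïve average (+162.55 + -175.15)/2 = -6.3° is on the wrong side of the globe.)

173.70°E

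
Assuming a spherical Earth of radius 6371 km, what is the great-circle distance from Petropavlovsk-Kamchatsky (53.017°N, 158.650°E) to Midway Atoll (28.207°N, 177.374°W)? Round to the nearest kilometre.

Δλ = -177.374 − 158.650 = -336.024°; wrapped into (−180°, 180°]: 23.976°.
Δφ = 28.207 − 53.017 = -24.810°.
a = sin²(Δφ/2) + cos φ₁ · cos φ₂ · sin²(Δλ/2) = 0.069019.
c = 2·atan2(√a, √(1−a)) = 0.53167 rad → d = 6371·c ≈ 3387.27 km.

3387 km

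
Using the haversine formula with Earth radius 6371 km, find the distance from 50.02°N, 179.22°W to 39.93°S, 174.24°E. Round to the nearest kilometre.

Δλ = 174.24 − -179.22 = 353.46°; wrapped into (−180°, 180°]: -6.54°.
Δφ = -39.93 − 50.02 = -89.95°.
a = sin²(Δφ/2) + cos φ₁ · cos φ₂ · sin²(Δλ/2) = 0.501167.
c = 2·atan2(√a, √(1−a)) = 1.57313 rad → d = 6371·c ≈ 10022.41 km.

10022 km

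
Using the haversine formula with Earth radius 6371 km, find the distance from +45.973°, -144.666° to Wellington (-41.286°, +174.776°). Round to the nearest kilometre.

Δλ = 174.776 − -144.666 = 319.442°; wrapped into (−180°, 180°]: -40.558°.
Δφ = -41.286 − 45.973 = -87.259°.
a = sin²(Δφ/2) + cos φ₁ · cos φ₂ · sin²(Δλ/2) = 0.538824.
c = 2·atan2(√a, √(1−a)) = 1.64852 rad → d = 6371·c ≈ 10502.73 km.

10503 km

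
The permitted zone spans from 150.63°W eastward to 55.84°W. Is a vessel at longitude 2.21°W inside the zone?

No

Band width going east from -150.63° to -55.84°: ((-55.84 − -150.63) mod 360) = 94.79°.
Offset of -2.21° east of the west edge: ((-2.21 − -150.63) mod 360) = 148.42°.
148.42° > 94.79° ⇒ outside.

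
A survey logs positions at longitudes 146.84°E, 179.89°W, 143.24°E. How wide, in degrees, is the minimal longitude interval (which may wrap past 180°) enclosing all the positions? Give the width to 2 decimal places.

Sort the longitudes: -179.89°, +143.24°, +146.84°.
Eastward gaps between consecutive values (wrapping around): 323.13°, 3.60°, 33.27°.
Largest gap = 323.13° ⇒ minimal covering band is its complement: 360° − 323.13° = 36.87°.
Band runs from +143.24° eastward to -179.89°, crossing the antimeridian.

36.87°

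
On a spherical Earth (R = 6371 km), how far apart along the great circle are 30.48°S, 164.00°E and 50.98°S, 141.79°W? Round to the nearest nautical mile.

2681 nmi

Δλ = -141.79 − 164.00 = -305.79°; wrapped into (−180°, 180°]: 54.21°.
Δφ = -50.98 − -30.48 = -20.50°.
a = sin²(Δφ/2) + cos φ₁ · cos φ₂ · sin²(Δλ/2) = 0.144300.
c = 2·atan2(√a, √(1−a)) = 0.77931 rad → d = 6371·c ≈ 4964.98 km ≈ 2680.87 nmi.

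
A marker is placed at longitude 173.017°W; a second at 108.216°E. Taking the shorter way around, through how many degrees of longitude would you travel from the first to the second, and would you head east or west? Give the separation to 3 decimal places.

78.767° west

Raw difference: 108.216 − -173.017 = 281.233°.
Normalise into (−180°, 180°]: 281.233° − 360° = -78.767°.
Negative ⇒ the second point lies to the west; separation 78.767°.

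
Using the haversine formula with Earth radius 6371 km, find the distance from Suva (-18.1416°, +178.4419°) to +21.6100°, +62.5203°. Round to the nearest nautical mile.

Δλ = 62.5203 − 178.4419 = -115.9216°.
Δφ = 21.6100 − -18.1416 = 39.7516°.
a = sin²(Δφ/2) + cos φ₁ · cos φ₂ · sin²(Δλ/2) = 0.750442.
c = 2·atan2(√a, √(1−a)) = 2.09542 rad → d = 6371·c ≈ 13349.90 km ≈ 7208.37 nmi.

7208 nmi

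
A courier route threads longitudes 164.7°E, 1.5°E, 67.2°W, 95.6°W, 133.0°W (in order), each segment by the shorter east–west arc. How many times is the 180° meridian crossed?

0

Leg 1: +164.7° → +1.5°, shortest Δλ = -163.2° (west) — does not cross 180°.
Leg 2: +1.5° → -67.2°, shortest Δλ = -68.7° (west) — does not cross 180°.
Leg 3: -67.2° → -95.6°, shortest Δλ = -28.4° (west) — does not cross 180°.
Leg 4: -95.6° → -133.0°, shortest Δλ = -37.4° (west) — does not cross 180°.
Total crossings: 0.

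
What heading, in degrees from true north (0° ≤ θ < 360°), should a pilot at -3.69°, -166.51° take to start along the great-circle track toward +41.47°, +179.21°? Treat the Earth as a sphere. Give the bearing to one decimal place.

Δλ = 179.21 − -166.51 = 345.72°; wrapped into (−180°, 180°]: -14.28°.
θ = atan2( sin Δλ · cos φ₂ , cos φ₁ · sin φ₂ − sin φ₁ · cos φ₂ · cos Δλ )
  = atan2(-0.18482, 0.70759) = -14.639° → normalised to [0°, 360°): 345.361°.

345.4°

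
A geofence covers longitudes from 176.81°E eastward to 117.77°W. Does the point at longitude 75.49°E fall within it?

Band width going east from +176.81° to -117.77°: ((-117.77 − 176.81) mod 360) = 65.42°.
Offset of +75.49° east of the west edge: ((75.49 − 176.81) mod 360) = 258.68°.
258.68° > 65.42° ⇒ outside.

No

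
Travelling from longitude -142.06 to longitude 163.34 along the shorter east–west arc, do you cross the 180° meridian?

Naïve |163.34 − -142.06| = 305.4° > 180°, so the shorter arc goes the other way round — across 180°.
Signed shortest Δλ = ((163.34 − -142.06 + 180) mod 360) − 180 = -54.6°.
Going west by 54.6° from -142.06° passes through 180° before reaching +163.34°.

Yes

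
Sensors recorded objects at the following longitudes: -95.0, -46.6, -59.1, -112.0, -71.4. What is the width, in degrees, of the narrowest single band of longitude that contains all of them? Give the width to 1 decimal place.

Sort the longitudes: -112.0°, -95.0°, -71.4°, -59.1°, -46.6°.
Eastward gaps between consecutive values (wrapping around): 17.0°, 23.6°, 12.3°, 12.5°, 294.6°.
Largest gap = 294.6° ⇒ minimal covering band is its complement: 360° − 294.6° = 65.4°.
Band runs from -112.0° eastward to -46.6°.

65.4°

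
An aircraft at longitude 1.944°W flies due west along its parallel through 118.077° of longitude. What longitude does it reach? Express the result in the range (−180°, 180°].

120.021°W

Start at -1.944°; shift −118.077° → -120.021°.
-120.021° already lies in (−180°, 180°].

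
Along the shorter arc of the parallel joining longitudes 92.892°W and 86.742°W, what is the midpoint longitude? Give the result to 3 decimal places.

Signed shortest Δλ from -92.892° to -86.742° is +6.150°.
Midpoint longitude = -92.892° + (+6.150°)/2 = -92.892° + 3.075° = -89.817°.

89.817°W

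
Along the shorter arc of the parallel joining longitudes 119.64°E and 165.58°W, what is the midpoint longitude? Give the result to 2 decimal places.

157.03°E

Signed shortest Δλ from +119.64° to -165.58° is +74.78°.
Midpoint longitude = +119.64° + (+74.78°)/2 = +119.64° + 37.39° = +157.03°.
(The naïve average (+119.64 + -165.58)/2 = -22.97° is on the wrong side of the globe.)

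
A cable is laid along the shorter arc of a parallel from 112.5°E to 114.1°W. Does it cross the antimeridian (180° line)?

Naïve |-114.1 − 112.5| = 226.6° > 180°, so the shorter arc goes the other way round — across 180°.
Signed shortest Δλ = ((-114.1 − 112.5 + 180) mod 360) − 180 = 133.4°.
Going east by 133.4° from +112.5° passes through 180° before reaching -114.1°.

Yes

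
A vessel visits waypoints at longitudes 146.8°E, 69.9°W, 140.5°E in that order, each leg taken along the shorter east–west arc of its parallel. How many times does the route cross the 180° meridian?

2

Leg 1: +146.8° → -69.9°, shortest Δλ = 143.3° (east) — crosses 180°.
Leg 2: -69.9° → +140.5°, shortest Δλ = -149.6° (west) — crosses 180°.
Total crossings: 2.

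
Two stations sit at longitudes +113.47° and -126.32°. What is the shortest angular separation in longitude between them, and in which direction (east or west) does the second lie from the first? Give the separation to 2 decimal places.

120.21° east

Raw difference: -126.32 − 113.47 = -239.79°.
Normalise into (−180°, 180°]: -239.79° + 360° = 120.21°.
Positive ⇒ the second point lies to the east; separation 120.21°.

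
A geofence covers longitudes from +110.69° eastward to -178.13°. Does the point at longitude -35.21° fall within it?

Band width going east from +110.69° to -178.13°: ((-178.13 − 110.69) mod 360) = 71.18°.
Offset of -35.21° east of the west edge: ((-35.21 − 110.69) mod 360) = 214.10°.
214.10° > 71.18° ⇒ outside.

No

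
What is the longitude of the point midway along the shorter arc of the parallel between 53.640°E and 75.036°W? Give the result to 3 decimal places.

Signed shortest Δλ from +53.640° to -75.036° is -128.676°.
Midpoint longitude = +53.640° + (-128.676°)/2 = +53.640° − 64.338° = -10.698°.

10.698°W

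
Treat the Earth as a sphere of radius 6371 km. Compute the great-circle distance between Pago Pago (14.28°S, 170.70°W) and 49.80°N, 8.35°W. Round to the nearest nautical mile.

Δλ = -8.35 − -170.70 = 162.35°.
Δφ = 49.80 − -14.28 = 64.08°.
a = sin²(Δφ/2) + cos φ₁ · cos φ₂ · sin²(Δλ/2) = 0.892234.
c = 2·atan2(√a, √(1−a)) = 2.47263 rad → d = 6371·c ≈ 15753.15 km ≈ 8506.02 nmi.

8506 nmi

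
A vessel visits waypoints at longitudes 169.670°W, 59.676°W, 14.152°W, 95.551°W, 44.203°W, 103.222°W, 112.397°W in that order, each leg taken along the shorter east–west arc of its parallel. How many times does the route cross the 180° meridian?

0

Leg 1: -169.670° → -59.676°, shortest Δλ = 109.994° (east) — does not cross 180°.
Leg 2: -59.676° → -14.152°, shortest Δλ = 45.524° (east) — does not cross 180°.
Leg 3: -14.152° → -95.551°, shortest Δλ = -81.399° (west) — does not cross 180°.
Leg 4: -95.551° → -44.203°, shortest Δλ = 51.348° (east) — does not cross 180°.
Leg 5: -44.203° → -103.222°, shortest Δλ = -59.019° (west) — does not cross 180°.
Leg 6: -103.222° → -112.397°, shortest Δλ = -9.175° (west) — does not cross 180°.
Total crossings: 0.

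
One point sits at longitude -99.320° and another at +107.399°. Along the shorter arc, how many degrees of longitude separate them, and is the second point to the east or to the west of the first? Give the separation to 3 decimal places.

153.281° west

Raw difference: 107.399 − -99.320 = 206.719°.
Normalise into (−180°, 180°]: 206.719° − 360° = -153.281°.
Negative ⇒ the second point lies to the west; separation 153.281°.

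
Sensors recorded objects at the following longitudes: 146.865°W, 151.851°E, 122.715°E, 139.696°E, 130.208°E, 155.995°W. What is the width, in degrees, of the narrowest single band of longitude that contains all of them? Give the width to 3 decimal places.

90.420°

Sort the longitudes: -155.995°, -146.865°, +122.715°, +130.208°, +139.696°, +151.851°.
Eastward gaps between consecutive values (wrapping around): 9.130°, 269.580°, 7.493°, 9.488°, 12.155°, 52.154°.
Largest gap = 269.580° ⇒ minimal covering band is its complement: 360° − 269.580° = 90.420°.
Band runs from +122.715° eastward to -146.865°, crossing the antimeridian.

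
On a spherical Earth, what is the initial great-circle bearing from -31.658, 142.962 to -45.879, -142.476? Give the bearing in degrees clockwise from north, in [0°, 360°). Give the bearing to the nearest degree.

127°

Δλ = -142.476 − 142.962 = -285.438°; wrapped into (−180°, 180°]: 74.562°.
θ = atan2( sin Δλ · cos φ₂ , cos φ₁ · sin φ₂ − sin φ₁ · cos φ₂ · cos Δλ )
  = atan2(0.67106, -0.51378) = 127.439° → normalised to [0°, 360°): 127.439°.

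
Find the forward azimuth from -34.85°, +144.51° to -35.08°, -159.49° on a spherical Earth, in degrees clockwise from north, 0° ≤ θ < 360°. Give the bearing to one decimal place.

Δλ = -159.49 − 144.51 = -304.00°; wrapped into (−180°, 180°]: 56.00°.
θ = atan2( sin Δλ · cos φ₂ , cos φ₁ · sin φ₂ − sin φ₁ · cos φ₂ · cos Δλ )
  = atan2(0.67844, -0.21015) = 107.210° → normalised to [0°, 360°): 107.210°.

107.2°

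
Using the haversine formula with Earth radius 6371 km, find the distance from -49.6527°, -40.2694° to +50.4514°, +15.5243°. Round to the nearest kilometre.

12326 km

Δλ = 15.5243 − -40.2694 = 55.7937°.
Δφ = 50.4514 − -49.6527 = 100.1041°.
a = sin²(Δφ/2) + cos φ₁ · cos φ₂ · sin²(Δλ/2) = 0.677962.
c = 2·atan2(√a, √(1−a)) = 1.93470 rad → d = 6371·c ≈ 12325.96 km.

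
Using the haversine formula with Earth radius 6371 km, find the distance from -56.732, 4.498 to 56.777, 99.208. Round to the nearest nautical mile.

8189 nmi

Δλ = 99.208 − 4.498 = 94.710°.
Δφ = 56.777 − -56.732 = 113.509°.
a = sin²(Δφ/2) + cos φ₁ · cos φ₂ · sin²(Δλ/2) = 0.862063.
c = 2·atan2(√a, √(1−a)) = 2.38056 rad → d = 6371·c ≈ 15166.56 km ≈ 8189.29 nmi.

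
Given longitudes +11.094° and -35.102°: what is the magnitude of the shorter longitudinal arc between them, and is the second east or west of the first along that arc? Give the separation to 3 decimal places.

46.196° west

Raw difference: -35.102 − 11.094 = -46.196°.
Normalise into (−180°, 180°]: -46.196° stays -46.196°.
Negative ⇒ the second point lies to the west; separation 46.196°.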